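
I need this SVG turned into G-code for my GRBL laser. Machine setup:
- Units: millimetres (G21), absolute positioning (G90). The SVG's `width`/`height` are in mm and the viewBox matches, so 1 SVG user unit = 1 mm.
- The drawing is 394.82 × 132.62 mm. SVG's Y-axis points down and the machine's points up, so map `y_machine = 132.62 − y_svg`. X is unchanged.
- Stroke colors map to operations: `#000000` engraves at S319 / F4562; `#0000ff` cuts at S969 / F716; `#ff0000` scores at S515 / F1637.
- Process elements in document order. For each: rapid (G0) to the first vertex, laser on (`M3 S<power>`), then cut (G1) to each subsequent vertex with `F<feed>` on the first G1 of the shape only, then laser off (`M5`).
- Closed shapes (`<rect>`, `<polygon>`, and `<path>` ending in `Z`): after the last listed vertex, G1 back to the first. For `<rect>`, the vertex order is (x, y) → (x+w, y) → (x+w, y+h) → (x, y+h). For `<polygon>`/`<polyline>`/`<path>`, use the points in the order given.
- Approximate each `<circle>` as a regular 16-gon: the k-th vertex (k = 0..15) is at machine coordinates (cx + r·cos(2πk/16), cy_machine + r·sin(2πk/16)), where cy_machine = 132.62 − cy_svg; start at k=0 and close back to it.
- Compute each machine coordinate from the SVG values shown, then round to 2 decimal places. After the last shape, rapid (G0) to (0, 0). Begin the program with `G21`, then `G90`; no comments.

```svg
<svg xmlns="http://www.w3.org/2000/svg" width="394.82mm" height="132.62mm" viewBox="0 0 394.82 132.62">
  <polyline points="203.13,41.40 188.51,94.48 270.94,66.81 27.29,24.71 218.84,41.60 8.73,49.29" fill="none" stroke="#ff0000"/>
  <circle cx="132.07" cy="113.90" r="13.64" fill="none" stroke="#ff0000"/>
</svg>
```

G21
G90
G0 X203.13 Y91.22
M3 S515
G1 X188.51 Y38.14 F1637
G1 X270.94 Y65.81
G1 X27.29 Y107.91
G1 X218.84 Y91.02
G1 X8.73 Y83.33
M5
G0 X145.71 Y18.72
M3 S515
G1 X144.67 Y23.94 F1637
G1 X141.71 Y28.36
G1 X137.29 Y31.32
G1 X132.07 Y32.36
G1 X126.85 Y31.32
G1 X122.43 Y28.36
G1 X119.47 Y23.94
G1 X118.43 Y18.72
G1 X119.47 Y13.50
G1 X122.43 Y9.08
G1 X126.85 Y6.12
G1 X132.07 Y5.08
G1 X137.29 Y6.12
G1 X141.71 Y9.08
G1 X144.67 Y13.50
G1 X145.71 Y18.72
M5
G0 X0.00 Y0.00

viewBox `0 0 394.82 132.62` with mm width/height → 1 unit = 1 mm. Flip: y_m = 132.62 − y_svg.

**Shape 1** — `<polyline>` open polyline, stroke `#ff0000` → score (S515, F1637). Machine vertices: (203.13,91.22) → (188.51,38.14) → (270.94,65.81) → (27.29,107.91) → (218.84,91.02) → (8.73,83.33). Open path.

**Shape 2** — `<circle>` circle, stroke `#ff0000` → score (S515, F1637). Machine vertices: (145.71,18.72) → (144.67,23.94) → (141.71,28.36) → (137.29,31.32) → (132.07,32.36) → (126.85,31.32) → (122.43,28.36) → (119.47,23.94) → (118.43,18.72) → (119.47,13.50) → (122.43,9.08) → (126.85,6.12) → (132.07,5.08) → (137.29,6.12) → (141.71,9.08) → (144.67,13.50) → (145.71,18.72). Closed: final G1 returns to the first vertex.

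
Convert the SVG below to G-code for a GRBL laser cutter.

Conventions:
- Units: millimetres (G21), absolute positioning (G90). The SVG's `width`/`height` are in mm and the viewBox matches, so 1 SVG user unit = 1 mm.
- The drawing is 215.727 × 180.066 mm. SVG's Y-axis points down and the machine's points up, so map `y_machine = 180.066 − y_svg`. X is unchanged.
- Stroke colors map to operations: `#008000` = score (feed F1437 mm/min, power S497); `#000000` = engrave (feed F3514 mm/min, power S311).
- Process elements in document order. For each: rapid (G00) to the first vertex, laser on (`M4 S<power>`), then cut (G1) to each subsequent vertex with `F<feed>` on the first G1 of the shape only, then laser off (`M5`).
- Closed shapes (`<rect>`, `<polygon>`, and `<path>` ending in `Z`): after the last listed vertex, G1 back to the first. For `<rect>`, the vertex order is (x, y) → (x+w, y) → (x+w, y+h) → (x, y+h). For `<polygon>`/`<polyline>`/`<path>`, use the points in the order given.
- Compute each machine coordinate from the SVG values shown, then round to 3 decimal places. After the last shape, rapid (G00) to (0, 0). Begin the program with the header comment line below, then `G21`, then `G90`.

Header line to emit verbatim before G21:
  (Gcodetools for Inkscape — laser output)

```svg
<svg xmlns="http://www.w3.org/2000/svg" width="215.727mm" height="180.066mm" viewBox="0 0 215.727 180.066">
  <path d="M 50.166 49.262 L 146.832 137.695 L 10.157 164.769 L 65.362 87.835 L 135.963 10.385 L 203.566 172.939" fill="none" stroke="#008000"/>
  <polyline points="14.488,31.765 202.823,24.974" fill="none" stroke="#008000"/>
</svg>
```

(Gcodetools for Inkscape — laser output)
G21
G90
G00 X50.166 Y130.804
M4 S497
G1 X146.832 Y42.371 F1437
G1 X10.157 Y15.297
G1 X65.362 Y92.231
G1 X135.963 Y169.681
G1 X203.566 Y7.127
M5
G00 X14.488 Y148.301
M4 S497
G1 X202.823 Y155.092 F1437
M5
G00 X0.000 Y0.000

viewBox `0 0 215.727 180.066` with mm width/height → 1 unit = 1 mm. Flip: y_m = 180.066 − y_svg.

**Shape 1** — `<path>` open polyline, stroke `#008000` → score (S497, F1437). Machine vertices: (50.166,130.804) → (146.832,42.371) → (10.157,15.297) → (65.362,92.231) → (135.963,169.681) → (203.566,7.127). Open path.

**Shape 2** — `<polyline>` line segment, stroke `#008000` → score (S497, F1437). Machine vertices: (14.488,148.301) → (202.823,155.092). Open path.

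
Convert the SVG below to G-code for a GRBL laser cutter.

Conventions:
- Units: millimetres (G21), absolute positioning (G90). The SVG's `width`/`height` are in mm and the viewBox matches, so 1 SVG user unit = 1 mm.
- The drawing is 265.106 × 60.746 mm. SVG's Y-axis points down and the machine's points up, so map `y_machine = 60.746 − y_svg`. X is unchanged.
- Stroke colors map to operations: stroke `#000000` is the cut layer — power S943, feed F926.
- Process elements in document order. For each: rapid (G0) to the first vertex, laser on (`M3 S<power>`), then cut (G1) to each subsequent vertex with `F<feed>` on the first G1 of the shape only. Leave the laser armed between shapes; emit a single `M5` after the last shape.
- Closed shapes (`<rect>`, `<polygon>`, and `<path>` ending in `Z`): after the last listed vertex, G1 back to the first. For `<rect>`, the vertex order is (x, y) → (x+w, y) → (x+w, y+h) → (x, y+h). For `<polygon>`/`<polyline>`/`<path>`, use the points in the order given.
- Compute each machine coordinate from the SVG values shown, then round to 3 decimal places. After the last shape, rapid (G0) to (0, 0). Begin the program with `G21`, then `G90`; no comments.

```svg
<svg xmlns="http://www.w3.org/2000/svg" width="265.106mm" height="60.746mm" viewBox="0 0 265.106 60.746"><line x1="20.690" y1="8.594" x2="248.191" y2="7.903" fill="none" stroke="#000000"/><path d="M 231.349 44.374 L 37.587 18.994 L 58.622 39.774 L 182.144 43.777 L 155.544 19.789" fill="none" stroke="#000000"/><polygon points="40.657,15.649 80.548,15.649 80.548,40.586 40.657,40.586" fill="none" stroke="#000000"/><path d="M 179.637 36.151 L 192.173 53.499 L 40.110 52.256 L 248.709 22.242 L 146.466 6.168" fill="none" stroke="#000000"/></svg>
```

G21
G90
G0 X20.690 Y52.152
M3 S943
G1 X248.191 Y52.843 F926
G0 X231.349 Y16.372
M3 S943
G1 X37.587 Y41.752 F926
G1 X58.622 Y20.972
G1 X182.144 Y16.969
G1 X155.544 Y40.957
G0 X40.657 Y45.097
M3 S943
G1 X80.548 Y45.097 F926
G1 X80.548 Y20.160
G1 X40.657 Y20.160
G1 X40.657 Y45.097
G0 X179.637 Y24.595
M3 S943
G1 X192.173 Y7.247 F926
G1 X40.110 Y8.490
G1 X248.709 Y38.504
G1 X146.466 Y54.578
M5
G0 X0.000 Y0.000

1 u = 1 mm; y_m = 60.746 − y.

[1] `<line>` line segment, #000000→cut S943 F926: (20.690,52.152) → (248.191,52.843)

[2] `<path>` open polyline, #000000→cut S943 F926: (231.349,16.372) → (37.587,41.752) → (58.622,20.972) → (182.144,16.969) → (155.544,40.957)

[3] `<polygon>` rectangle, #000000→cut S943 F926: (40.657,45.097) → (80.548,45.097) → (80.548,20.160) → (40.657,20.160) → (40.657,45.097) (closed)

[4] `<path>` open polyline, #000000→cut S943 F926: (179.637,24.595) → (192.173,7.247) → (40.110,8.490) → (248.709,38.504) → (146.466,54.578)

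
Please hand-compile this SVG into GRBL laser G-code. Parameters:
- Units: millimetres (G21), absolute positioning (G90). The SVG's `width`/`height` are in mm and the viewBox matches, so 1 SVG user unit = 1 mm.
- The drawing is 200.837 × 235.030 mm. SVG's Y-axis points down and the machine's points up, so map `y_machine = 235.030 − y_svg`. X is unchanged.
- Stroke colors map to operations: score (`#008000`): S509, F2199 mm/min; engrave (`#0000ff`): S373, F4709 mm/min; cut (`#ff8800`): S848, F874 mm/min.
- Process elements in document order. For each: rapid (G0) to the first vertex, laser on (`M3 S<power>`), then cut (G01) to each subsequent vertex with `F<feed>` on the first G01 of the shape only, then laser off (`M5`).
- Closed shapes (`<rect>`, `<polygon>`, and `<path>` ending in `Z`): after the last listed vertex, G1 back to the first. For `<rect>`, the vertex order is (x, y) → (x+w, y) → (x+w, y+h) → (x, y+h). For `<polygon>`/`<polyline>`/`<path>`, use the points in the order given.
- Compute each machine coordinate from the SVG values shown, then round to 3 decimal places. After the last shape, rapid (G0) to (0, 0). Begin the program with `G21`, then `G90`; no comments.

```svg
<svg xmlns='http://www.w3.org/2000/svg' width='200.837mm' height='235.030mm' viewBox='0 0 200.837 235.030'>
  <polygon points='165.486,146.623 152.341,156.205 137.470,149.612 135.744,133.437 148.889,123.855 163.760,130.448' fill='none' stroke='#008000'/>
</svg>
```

G21
G90
G0 X165.486 Y88.407
M3 S509
G01 X152.341 Y78.825 F2199
G01 X137.470 Y85.418
G01 X135.744 Y101.593
G01 X148.889 Y111.175
G01 X163.760 Y104.582
G01 X165.486 Y88.407
M5
G0 X0.000 Y0.000

Since the viewBox matches the mm dimensions, user units are millimetres directly. The only transform is the Y-flip y_m = 235.030 − y_svg.

Shape 1 is a regular polygon drawn with `<polygon>`. Its stroke #008000 means score at S509, F2199. After flipping Y the toolpath is (165.486,88.407) → (152.341,78.825) → (137.470,85.418) → (135.744,101.593) → (148.889,111.175) → (163.760,104.582) → (165.486,88.407), returning to the start.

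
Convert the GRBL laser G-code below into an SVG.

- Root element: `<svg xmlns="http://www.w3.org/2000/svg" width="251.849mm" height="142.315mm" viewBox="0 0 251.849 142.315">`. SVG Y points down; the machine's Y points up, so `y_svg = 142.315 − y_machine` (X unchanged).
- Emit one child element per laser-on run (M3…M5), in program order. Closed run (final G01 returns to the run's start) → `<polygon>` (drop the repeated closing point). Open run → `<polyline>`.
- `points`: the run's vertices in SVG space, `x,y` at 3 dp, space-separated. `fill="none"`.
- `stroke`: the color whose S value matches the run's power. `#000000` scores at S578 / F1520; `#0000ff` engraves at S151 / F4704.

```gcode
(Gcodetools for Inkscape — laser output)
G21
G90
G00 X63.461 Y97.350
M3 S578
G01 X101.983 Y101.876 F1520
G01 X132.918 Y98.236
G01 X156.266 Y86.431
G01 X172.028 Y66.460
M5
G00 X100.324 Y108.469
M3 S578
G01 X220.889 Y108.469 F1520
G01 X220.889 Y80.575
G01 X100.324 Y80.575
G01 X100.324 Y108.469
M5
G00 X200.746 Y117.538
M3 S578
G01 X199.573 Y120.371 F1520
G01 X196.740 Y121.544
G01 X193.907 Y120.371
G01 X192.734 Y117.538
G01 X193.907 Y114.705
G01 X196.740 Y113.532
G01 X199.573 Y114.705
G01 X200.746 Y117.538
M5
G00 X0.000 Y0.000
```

Each laser-on run becomes one SVG element. Flip Y back into SVG space with y_svg = 142.315 − y_machine. Every run uses S578, so all elements get stroke `#000000` (score).

Run 1: The run is open, so emit a `<polyline>` with points (Y-flipped): 63.461,44.965 101.983,40.439 132.918,44.079 156.266,55.884 172.028,75.855.

Run 2: The run returns to its start, so emit a `<polygon>` with points (Y-flipped): 100.324,33.846 220.889,33.846 220.889,61.740 100.324,61.740.

Run 3: The run returns to its start, so emit a `<polygon>` with points (Y-flipped): 200.746,24.777 199.573,21.944 196.740,20.771 193.907,21.944 192.734,24.777 193.907,27.610 196.740,28.783 199.573,27.610.

<svg xmlns="http://www.w3.org/2000/svg" width="251.849mm" height="142.315mm" viewBox="0 0 251.849 142.315">
  <polyline points="63.461,44.965 101.983,40.439 132.918,44.079 156.266,55.884 172.028,75.855" fill="none" stroke="#000000"/>
  <polygon points="100.324,33.846 220.889,33.846 220.889,61.740 100.324,61.740" fill="none" stroke="#000000"/>
  <polygon points="200.746,24.777 199.573,21.944 196.740,20.771 193.907,21.944 192.734,24.777 193.907,27.610 196.740,28.783 199.573,27.610" fill="none" stroke="#000000"/>
</svg>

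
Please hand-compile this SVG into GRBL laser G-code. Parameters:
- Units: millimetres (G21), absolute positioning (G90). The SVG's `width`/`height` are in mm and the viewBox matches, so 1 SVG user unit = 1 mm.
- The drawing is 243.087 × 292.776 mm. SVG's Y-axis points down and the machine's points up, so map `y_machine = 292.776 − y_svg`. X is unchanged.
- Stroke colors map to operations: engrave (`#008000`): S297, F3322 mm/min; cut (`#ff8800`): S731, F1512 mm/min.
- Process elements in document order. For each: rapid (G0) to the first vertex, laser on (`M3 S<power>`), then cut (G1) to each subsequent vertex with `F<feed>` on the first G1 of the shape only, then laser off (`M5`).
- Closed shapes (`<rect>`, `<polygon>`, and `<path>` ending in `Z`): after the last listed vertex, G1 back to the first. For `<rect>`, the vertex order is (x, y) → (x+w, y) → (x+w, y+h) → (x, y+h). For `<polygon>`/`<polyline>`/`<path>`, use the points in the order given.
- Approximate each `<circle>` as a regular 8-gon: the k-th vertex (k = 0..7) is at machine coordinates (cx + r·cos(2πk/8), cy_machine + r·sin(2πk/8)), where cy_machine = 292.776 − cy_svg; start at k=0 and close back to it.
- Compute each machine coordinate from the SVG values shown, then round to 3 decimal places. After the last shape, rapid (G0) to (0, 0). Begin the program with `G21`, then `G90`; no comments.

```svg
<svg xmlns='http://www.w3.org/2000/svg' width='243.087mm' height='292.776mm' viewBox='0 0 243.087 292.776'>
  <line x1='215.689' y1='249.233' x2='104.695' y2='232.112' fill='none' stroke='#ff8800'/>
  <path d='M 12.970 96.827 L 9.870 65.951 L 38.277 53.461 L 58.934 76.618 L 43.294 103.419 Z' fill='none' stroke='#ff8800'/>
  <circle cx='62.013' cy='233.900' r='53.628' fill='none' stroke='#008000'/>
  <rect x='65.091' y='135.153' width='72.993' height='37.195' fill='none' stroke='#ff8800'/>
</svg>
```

viewBox `0 0 243.087 292.776` with mm width/height → 1 unit = 1 mm. Flip: y_m = 292.776 − y_svg.

**Shape 1** — `<line>` line segment, stroke `#ff8800` → cut (S731, F1512). Machine vertices: (215.689,43.543) → (104.695,60.664). Open path.

**Shape 2** — `<path>` regular polygon, stroke `#ff8800` → cut (S731, F1512). Machine vertices: (12.970,195.949) → (9.870,226.825) → (38.277,239.315) → (58.934,216.158) → (43.294,189.357) → (12.970,195.949). Closed: final G1 returns to the first vertex.

**Shape 3** — `<circle>` circle, stroke `#008000` → engrave (S297, F3322). Machine vertices: (115.641,58.876) → (99.934,96.797) → (62.013,112.504) → (24.092,96.797) → (8.385,58.876) → (24.092,20.955) → (62.013,5.248) → (99.934,20.955) → (115.641,58.876). Closed: final G1 returns to the first vertex.

**Shape 4** — `<rect>` rectangle, stroke `#ff8800` → cut (S731, F1512). Machine vertices: (65.091,157.623) → (138.084,157.623) → (138.084,120.428) → (65.091,120.428) → (65.091,157.623). Closed: final G1 returns to the first vertex.

G21
G90
G0 X215.689 Y43.543
M3 S731
G1 X104.695 Y60.664 F1512
M5
G0 X12.970 Y195.949
M3 S731
G1 X9.870 Y226.825 F1512
G1 X38.277 Y239.315
G1 X58.934 Y216.158
G1 X43.294 Y189.357
G1 X12.970 Y195.949
M5
G0 X115.641 Y58.876
M3 S297
G1 X99.934 Y96.797 F3322
G1 X62.013 Y112.504
G1 X24.092 Y96.797
G1 X8.385 Y58.876
G1 X24.092 Y20.955
G1 X62.013 Y5.248
G1 X99.934 Y20.955
G1 X115.641 Y58.876
M5
G0 X65.091 Y157.623
M3 S731
G1 X138.084 Y157.623 F1512
G1 X138.084 Y120.428
G1 X65.091 Y120.428
G1 X65.091 Y157.623
M5
G0 X0.000 Y0.000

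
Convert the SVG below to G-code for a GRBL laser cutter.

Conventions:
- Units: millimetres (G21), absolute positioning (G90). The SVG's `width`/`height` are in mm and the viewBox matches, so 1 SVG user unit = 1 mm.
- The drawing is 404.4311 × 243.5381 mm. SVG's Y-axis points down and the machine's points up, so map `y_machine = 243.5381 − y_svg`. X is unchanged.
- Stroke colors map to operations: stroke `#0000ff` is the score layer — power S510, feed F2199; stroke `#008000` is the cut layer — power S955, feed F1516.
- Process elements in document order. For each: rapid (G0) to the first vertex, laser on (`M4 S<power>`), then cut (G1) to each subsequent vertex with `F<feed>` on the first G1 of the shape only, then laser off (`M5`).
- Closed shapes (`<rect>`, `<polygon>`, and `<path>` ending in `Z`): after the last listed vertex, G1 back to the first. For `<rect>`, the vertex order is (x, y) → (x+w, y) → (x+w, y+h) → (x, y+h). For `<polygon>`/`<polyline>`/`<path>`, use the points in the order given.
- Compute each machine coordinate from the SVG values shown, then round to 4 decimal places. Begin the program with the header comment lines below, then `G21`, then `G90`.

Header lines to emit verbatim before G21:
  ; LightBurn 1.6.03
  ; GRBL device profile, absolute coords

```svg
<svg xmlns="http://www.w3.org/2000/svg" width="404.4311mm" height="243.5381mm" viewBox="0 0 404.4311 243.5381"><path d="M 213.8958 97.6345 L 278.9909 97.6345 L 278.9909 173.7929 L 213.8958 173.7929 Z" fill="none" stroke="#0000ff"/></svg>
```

Since the viewBox matches the mm dimensions, user units are millimetres directly. The only transform is the Y-flip y_m = 243.5381 − y_svg.

Shape 1 is a rectangle drawn with `<path>`. Its stroke #0000ff means score at S510, F2199. After flipping Y the toolpath is (213.8958,145.9036) → (278.9909,145.9036) → (278.9909,69.7452) → (213.8958,69.7452) → (213.8958,145.9036), returning to the start.

; LightBurn 1.6.03
; GRBL device profile, absolute coords
G21
G90
G0 X213.8958 Y145.9036
M4 S510
G1 X278.9909 Y145.9036 F2199
G1 X278.9909 Y69.7452
G1 X213.8958 Y69.7452
G1 X213.8958 Y145.9036
M5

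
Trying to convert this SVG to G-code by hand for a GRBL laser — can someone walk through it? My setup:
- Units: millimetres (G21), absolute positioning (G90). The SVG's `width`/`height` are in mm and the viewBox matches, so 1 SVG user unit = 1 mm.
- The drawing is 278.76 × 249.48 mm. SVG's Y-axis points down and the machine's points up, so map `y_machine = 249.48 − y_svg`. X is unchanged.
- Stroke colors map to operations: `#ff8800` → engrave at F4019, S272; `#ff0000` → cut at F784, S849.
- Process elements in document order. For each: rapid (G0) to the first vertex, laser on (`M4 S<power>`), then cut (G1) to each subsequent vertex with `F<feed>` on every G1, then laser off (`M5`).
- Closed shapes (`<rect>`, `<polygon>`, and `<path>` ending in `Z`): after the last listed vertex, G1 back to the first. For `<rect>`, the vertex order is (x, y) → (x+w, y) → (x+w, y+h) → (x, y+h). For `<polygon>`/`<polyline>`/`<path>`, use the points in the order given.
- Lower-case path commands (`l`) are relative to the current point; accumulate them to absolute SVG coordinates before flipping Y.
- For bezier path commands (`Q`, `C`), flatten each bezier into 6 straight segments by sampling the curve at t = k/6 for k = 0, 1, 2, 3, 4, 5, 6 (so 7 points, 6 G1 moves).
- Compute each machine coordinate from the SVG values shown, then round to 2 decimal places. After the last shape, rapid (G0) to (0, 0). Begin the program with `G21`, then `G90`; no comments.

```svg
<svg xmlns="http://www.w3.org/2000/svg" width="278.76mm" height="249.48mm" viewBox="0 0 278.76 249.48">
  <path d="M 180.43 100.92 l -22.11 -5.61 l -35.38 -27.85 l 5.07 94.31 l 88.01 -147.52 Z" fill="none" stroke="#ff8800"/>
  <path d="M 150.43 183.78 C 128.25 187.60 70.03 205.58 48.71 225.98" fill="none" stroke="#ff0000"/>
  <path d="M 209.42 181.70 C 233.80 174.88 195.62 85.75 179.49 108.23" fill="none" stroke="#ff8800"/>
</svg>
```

G21
G90
G0 X180.43 Y148.56
M4 S272
G1 X158.32 Y154.17 F4019
G1 X122.94 Y182.02 F4019
G1 X128.01 Y87.71 F4019
G1 X216.02 Y235.23 F4019
G1 X180.43 Y148.56 F4019
M5
G0 X150.43 Y65.70
M4 S849
G1 X136.67 Y62.66 F784
G1 X118.94 Y57.59 F784
G1 X99.25 Y50.82 F784
G1 X79.63 Y42.66 F784
G1 X62.11 Y33.44 F784
G1 X48.71 Y23.50 F784
M5
G0 X209.42 Y67.78
M4 S272
G1 X216.79 Y77.15 F4019
G1 X216.08 Y94.85 F4019
G1 X209.65 Y115.50 F4019
G1 X199.84 Y133.71 F4019
G1 X189.00 Y144.09 F4019
G1 X179.49 Y141.25 F4019
M5
G0 X0.00 Y0.00

1 u = 1 mm; y_m = 249.48 − y.

[1] `<path>` closed polygon, #ff8800→engrave S272 F4019: (180.43,148.56) → (158.32,154.17) → (122.94,182.02) → (128.01,87.71) → (216.02,235.23) → (180.43,148.56) (closed)

[2] `<path>` cubic bezier, #ff0000→cut S849 F784: (150.43,65.70) → (136.67,62.66) → (118.94,57.59) → (99.25,50.82) → (79.63,42.66) → (62.11,33.44) → (48.71,23.50)

[3] `<path>` cubic bezier, #ff8800→engrave S272 F4019: (209.42,67.78) → (216.79,77.15) → (216.08,94.85) → (209.65,115.50) → (199.84,133.71) → (189.00,144.09) → (179.49,141.25)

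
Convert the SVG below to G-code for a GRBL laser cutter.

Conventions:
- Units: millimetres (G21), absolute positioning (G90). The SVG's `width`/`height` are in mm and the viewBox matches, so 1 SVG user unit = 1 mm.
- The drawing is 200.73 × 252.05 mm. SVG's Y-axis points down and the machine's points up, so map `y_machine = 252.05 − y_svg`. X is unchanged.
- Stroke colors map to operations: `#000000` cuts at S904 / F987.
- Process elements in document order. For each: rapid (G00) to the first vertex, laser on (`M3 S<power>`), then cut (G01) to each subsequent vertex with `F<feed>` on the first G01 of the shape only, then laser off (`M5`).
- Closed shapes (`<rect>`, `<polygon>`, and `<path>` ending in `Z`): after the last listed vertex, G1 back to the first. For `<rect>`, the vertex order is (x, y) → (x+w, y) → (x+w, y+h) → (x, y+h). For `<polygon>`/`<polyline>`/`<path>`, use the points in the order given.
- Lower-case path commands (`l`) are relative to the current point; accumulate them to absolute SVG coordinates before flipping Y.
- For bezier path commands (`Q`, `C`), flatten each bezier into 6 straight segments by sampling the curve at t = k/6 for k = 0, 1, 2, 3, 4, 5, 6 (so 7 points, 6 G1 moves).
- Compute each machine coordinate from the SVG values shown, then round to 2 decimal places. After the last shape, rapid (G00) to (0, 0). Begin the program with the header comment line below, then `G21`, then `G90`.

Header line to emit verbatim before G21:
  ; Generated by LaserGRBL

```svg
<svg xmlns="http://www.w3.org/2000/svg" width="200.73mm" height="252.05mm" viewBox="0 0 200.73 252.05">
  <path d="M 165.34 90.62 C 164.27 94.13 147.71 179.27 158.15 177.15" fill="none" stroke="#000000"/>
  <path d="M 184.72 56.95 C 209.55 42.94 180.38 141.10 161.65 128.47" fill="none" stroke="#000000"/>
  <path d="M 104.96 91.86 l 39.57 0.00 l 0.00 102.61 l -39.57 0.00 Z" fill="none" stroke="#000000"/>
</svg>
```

viewBox `0 0 200.73 252.05` with mm width/height → 1 unit = 1 mm. Flip: y_m = 252.05 − y_svg.

**Shape 1** — `<path>` cubic bezier, stroke `#000000` → cut (S904, F987). Control points (SVG): P0=(165.34,90.62), P1=(164.27,94.13), P2=(147.71,179.27), P3=(158.15,177.15); sampled at t=k/6. Machine vertices: (165.34,161.43) → (163.71,153.65) → (160.68,136.97) → (157.43,116.05) → (155.14,95.61) → (154.98,80.33) → (158.15,74.90). Open path.

**Shape 2** — `<path>` cubic bezier, stroke `#000000` → cut (S904, F987). Control points (SVG): P0=(184.72,56.95), P1=(209.55,42.94), P2=(180.38,141.10), P3=(161.65,128.47); sampled at t=k/6. Machine vertices: (184.72,195.10) → (192.93,193.79) → (193.94,179.98) → (189.52,159.86) → (181.47,139.62) → (171.59,125.47) → (161.65,123.58). Open path.

**Shape 3** — `<path>` rectangle, stroke `#000000` → cut (S904, F987). Machine vertices: (104.96,160.19) → (144.53,160.19) → (144.53,57.58) → (104.96,57.58) → (104.96,160.19). Closed: final G1 returns to the first vertex.

; Generated by LaserGRBL
G21
G90
G00 X165.34 Y161.43
M3 S904
G01 X163.71 Y153.65 F987
G01 X160.68 Y136.97
G01 X157.43 Y116.05
G01 X155.14 Y95.61
G01 X154.98 Y80.33
G01 X158.15 Y74.90
M5
G00 X184.72 Y195.10
M3 S904
G01 X192.93 Y193.79 F987
G01 X193.94 Y179.98
G01 X189.52 Y159.86
G01 X181.47 Y139.62
G01 X171.59 Y125.47
G01 X161.65 Y123.58
M5
G00 X104.96 Y160.19
M3 S904
G01 X144.53 Y160.19 F987
G01 X144.53 Y57.58
G01 X104.96 Y57.58
G01 X104.96 Y160.19
M5
G00 X0.00 Y0.00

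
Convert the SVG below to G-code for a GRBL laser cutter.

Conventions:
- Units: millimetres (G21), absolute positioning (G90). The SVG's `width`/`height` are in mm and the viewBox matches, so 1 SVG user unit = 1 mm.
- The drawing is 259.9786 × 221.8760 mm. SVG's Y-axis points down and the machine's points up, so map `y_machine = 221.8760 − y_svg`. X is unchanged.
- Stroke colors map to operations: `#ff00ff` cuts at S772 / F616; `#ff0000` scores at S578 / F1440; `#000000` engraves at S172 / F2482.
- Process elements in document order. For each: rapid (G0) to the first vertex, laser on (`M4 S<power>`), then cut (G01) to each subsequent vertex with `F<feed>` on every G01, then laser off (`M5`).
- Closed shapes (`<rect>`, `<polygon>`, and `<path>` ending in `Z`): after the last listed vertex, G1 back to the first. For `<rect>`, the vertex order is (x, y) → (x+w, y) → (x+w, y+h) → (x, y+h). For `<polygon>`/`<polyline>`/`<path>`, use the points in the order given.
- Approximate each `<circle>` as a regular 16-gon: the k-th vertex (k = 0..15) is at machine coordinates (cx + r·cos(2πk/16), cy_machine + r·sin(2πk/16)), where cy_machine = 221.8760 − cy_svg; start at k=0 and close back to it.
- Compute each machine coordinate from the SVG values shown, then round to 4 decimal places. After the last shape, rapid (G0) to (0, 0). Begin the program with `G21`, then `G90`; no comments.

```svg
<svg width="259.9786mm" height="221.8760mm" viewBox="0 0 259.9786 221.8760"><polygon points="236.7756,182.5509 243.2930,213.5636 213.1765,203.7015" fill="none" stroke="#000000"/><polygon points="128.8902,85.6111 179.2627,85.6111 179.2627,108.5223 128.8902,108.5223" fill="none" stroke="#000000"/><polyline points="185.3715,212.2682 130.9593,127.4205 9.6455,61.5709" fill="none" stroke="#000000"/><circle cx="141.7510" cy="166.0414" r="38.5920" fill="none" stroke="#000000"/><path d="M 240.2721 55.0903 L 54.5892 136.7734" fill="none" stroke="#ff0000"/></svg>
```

G21
G90
G0 X236.7756 Y39.3251
M4 S172
G01 X243.2930 Y8.3124 F2482
G01 X213.1765 Y18.1745 F2482
G01 X236.7756 Y39.3251 F2482
M5
G0 X128.8902 Y136.2649
M4 S172
G01 X179.2627 Y136.2649 F2482
G01 X179.2627 Y113.3537 F2482
G01 X128.8902 Y113.3537 F2482
G01 X128.8902 Y136.2649 F2482
M5
G0 X185.3715 Y9.6078
M4 S172
G01 X130.9593 Y94.4555 F2482
G01 X9.6455 Y160.3051 F2482
M5
G0 X180.3430 Y55.8346
M4 S172
G01 X177.4054 Y70.6031 F2482
G01 X169.0397 Y83.1233 F2482
G01 X156.5195 Y91.4890 F2482
G01 X141.7510 Y94.4266 F2482
G01 X126.9825 Y91.4890 F2482
G01 X114.4623 Y83.1233 F2482
G01 X106.0966 Y70.6031 F2482
G01 X103.1590 Y55.8346 F2482
G01 X106.0966 Y41.0661 F2482
G01 X114.4623 Y28.5459 F2482
G01 X126.9825 Y20.1802 F2482
G01 X141.7510 Y17.2426 F2482
G01 X156.5195 Y20.1802 F2482
G01 X169.0397 Y28.5459 F2482
G01 X177.4054 Y41.0661 F2482
G01 X180.3430 Y55.8346 F2482
M5
G0 X240.2721 Y166.7857
M4 S578
G01 X54.5892 Y85.1026 F1440
M5
G0 X0.0000 Y0.0000

1 u = 1 mm; y_m = 221.8760 − y.

[1] `<polygon>` regular polygon, #000000→engrave S172 F2482: (236.7756,39.3251) → (243.2930,8.3124) → (213.1765,18.1745) → (236.7756,39.3251) (closed)

[2] `<polygon>` rectangle, #000000→engrave S172 F2482: (128.8902,136.2649) → (179.2627,136.2649) → (179.2627,113.3537) → (128.8902,113.3537) → (128.8902,136.2649) (closed)

[3] `<polyline>` open polyline, #000000→engrave S172 F2482: (185.3715,9.6078) → (130.9593,94.4555) → (9.6455,160.3051)

[4] `<circle>` circle, #000000→engrave S172 F2482: (180.3430,55.8346) → (177.4054,70.6031) → (169.0397,83.1233) → (156.5195,91.4890) → (141.7510,94.4266) → (126.9825,91.4890) → (114.4623,83.1233) → (106.0966,70.6031) → (103.1590,55.8346) → (106.0966,41.0661) → (114.4623,28.5459) → (126.9825,20.1802) → (141.7510,17.2426) → (156.5195,20.1802) → (169.0397,28.5459) → (177.4054,41.0661) → (180.3430,55.8346) (closed)

[5] `<path>` line segment, #ff0000→score S578 F1440: (240.2721,166.7857) → (54.5892,85.1026)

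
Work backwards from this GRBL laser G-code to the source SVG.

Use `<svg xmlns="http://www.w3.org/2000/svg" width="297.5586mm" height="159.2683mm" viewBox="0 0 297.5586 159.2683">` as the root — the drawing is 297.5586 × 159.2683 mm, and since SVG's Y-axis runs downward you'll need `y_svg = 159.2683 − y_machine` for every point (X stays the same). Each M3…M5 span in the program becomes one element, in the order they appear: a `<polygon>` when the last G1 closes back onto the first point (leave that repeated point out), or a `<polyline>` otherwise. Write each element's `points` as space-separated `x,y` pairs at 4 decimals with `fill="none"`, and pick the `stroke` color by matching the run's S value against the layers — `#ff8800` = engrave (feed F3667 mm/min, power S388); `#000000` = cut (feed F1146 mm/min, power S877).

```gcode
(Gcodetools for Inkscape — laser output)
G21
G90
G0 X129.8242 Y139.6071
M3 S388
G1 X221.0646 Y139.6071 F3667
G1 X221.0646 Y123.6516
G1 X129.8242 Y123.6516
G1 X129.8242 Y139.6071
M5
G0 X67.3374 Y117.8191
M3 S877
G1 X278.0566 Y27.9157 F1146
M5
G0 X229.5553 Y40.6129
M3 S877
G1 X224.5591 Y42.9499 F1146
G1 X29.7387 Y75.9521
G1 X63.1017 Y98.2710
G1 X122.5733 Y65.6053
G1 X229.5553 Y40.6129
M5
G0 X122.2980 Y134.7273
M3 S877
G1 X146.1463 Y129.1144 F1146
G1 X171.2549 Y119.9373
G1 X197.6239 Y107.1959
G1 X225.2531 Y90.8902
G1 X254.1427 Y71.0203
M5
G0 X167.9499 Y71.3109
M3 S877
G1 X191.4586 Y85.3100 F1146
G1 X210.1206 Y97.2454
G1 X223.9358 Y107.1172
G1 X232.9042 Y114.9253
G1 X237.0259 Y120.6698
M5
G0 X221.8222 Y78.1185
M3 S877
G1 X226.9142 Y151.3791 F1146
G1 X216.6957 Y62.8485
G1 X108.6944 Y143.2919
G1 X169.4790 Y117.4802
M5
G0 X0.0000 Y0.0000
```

y_svg = 159.2683 − y_m.

[1] S388→`#ff8800` (engrave); closed run; points: 129.8242,19.6612 221.0646,19.6612 221.0646,35.6167 129.8242,35.6167

[2] S877→`#000000` (cut); open run; points: 67.3374,41.4492 278.0566,131.3526

[3] S877→`#000000` (cut); closed run; points: 229.5553,118.6554 224.5591,116.3184 29.7387,83.3162 63.1017,60.9973 122.5733,93.6630

[4] S877→`#000000` (cut); open run; points: 122.2980,24.5410 146.1463,30.1539 171.2549,39.3310 197.6239,52.0724 225.2531,68.3781 254.1427,88.2480

[5] S877→`#000000` (cut); open run; points: 167.9499,87.9574 191.4586,73.9583 210.1206,62.0229 223.9358,52.1511 232.9042,44.3430 237.0259,38.5985

[6] S877→`#000000` (cut); open run; points: 221.8222,81.1498 226.9142,7.8892 216.6957,96.4198 108.6944,15.9764 169.4790,41.7881

<svg xmlns="http://www.w3.org/2000/svg" width="297.5586mm" height="159.2683mm" viewBox="0 0 297.5586 159.2683">
  <polygon points="129.8242,19.6612 221.0646,19.6612 221.0646,35.6167 129.8242,35.6167" fill="none" stroke="#ff8800"/>
  <polyline points="67.3374,41.4492 278.0566,131.3526" fill="none" stroke="#000000"/>
  <polygon points="229.5553,118.6554 224.5591,116.3184 29.7387,83.3162 63.1017,60.9973 122.5733,93.6630" fill="none" stroke="#000000"/>
  <polyline points="122.2980,24.5410 146.1463,30.1539 171.2549,39.3310 197.6239,52.0724 225.2531,68.3781 254.1427,88.2480" fill="none" stroke="#000000"/>
  <polyline points="167.9499,87.9574 191.4586,73.9583 210.1206,62.0229 223.9358,52.1511 232.9042,44.3430 237.0259,38.5985" fill="none" stroke="#000000"/>
  <polyline points="221.8222,81.1498 226.9142,7.8892 216.6957,96.4198 108.6944,15.9764 169.4790,41.7881" fill="none" stroke="#000000"/>
</svg>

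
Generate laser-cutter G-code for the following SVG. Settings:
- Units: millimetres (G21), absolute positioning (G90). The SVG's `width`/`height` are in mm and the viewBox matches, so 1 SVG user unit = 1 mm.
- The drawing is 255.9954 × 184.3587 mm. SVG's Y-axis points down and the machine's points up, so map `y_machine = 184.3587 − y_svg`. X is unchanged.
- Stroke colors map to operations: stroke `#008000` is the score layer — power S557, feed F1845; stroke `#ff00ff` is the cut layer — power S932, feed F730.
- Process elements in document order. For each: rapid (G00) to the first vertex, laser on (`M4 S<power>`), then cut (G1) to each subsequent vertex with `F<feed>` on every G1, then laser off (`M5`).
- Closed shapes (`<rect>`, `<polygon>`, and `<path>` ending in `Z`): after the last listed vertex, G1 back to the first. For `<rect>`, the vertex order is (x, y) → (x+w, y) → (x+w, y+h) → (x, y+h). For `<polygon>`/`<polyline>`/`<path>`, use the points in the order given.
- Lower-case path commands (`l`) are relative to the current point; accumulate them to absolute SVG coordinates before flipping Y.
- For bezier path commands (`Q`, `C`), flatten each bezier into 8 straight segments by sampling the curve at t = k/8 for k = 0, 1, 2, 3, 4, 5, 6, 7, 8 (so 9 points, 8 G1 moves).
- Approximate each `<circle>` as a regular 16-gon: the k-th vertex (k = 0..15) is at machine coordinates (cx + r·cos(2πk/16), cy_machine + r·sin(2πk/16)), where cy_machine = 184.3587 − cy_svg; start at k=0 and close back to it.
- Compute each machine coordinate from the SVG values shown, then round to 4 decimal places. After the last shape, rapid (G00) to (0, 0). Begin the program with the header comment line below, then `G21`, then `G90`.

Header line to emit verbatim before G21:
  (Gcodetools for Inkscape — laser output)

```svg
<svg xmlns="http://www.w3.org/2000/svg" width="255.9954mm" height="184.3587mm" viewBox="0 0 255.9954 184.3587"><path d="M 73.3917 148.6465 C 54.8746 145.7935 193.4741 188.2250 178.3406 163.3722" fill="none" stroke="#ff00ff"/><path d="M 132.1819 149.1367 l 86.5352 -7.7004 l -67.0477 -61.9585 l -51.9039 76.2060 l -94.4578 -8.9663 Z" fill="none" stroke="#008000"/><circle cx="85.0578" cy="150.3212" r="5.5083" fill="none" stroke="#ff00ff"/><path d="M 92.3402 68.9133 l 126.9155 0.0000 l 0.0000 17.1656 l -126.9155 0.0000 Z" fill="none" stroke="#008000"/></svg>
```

(Gcodetools for Inkscape — laser output)
G21
G90
G00 X73.3917 Y35.7122
M4 S932
G1 X73.2055 Y34.8792 F730
G1 X84.1062 Y31.1200 F730
G1 X102.4511 Y25.7537 F730
G1 X124.5973 Y20.0994 F730
G1 X146.9021 Y15.4764 F730
G1 X165.7228 Y13.2038 F730
G1 X177.4166 Y14.6008 F730
G1 X178.3406 Y20.9865 F730
M5
G00 X132.1819 Y35.2220
M4 S557
G1 X218.7171 Y42.9224 F1845
G1 X151.6694 Y104.8809 F1845
G1 X99.7655 Y28.6749 F1845
G1 X5.3077 Y37.6412 F1845
G1 X132.1819 Y35.2220 F1845
M5
G00 X90.5661 Y34.0375
M4 S932
G1 X90.1468 Y36.1454 F730
G1 X88.9528 Y37.9325 F730
G1 X87.1657 Y39.1265 F730
G1 X85.0578 Y39.5458 F730
G1 X82.9499 Y39.1265 F730
G1 X81.1628 Y37.9325 F730
G1 X79.9688 Y36.1454 F730
G1 X79.5495 Y34.0375 F730
G1 X79.9688 Y31.9296 F730
G1 X81.1628 Y30.1425 F730
G1 X82.9499 Y28.9485 F730
G1 X85.0578 Y28.5292 F730
G1 X87.1657 Y28.9485 F730
G1 X88.9528 Y30.1425 F730
G1 X90.1468 Y31.9296 F730
G1 X90.5661 Y34.0375 F730
M5
G00 X92.3402 Y115.4454
M4 S557
G1 X219.2557 Y115.4454 F1845
G1 X219.2557 Y98.2798 F1845
G1 X92.3402 Y98.2798 F1845
G1 X92.3402 Y115.4454 F1845
M5
G00 X0.0000 Y0.0000

viewBox `0 0 255.9954 184.3587` with mm width/height → 1 unit = 1 mm. Flip: y_m = 184.3587 − y_svg.

**Shape 1** — `<path>` cubic bezier, stroke `#ff00ff` → cut (S932, F730). Control points (SVG): P0=(73.3917,148.6465), P1=(54.8746,145.7935), P2=(193.4741,188.2250), P3=(178.3406,163.3722); sampled at t=k/8. Machine vertices: (73.3917,35.7122) → (73.2055,34.8792) → (84.1062,31.1200) → (102.4511,25.7537) → (124.5973,20.0994) → (146.9021,15.4764) → (165.7228,13.2038) → (177.4166,14.6008) → (178.3406,20.9865). Open path.

**Shape 2** — `<path>` closed polygon, stroke `#008000` → score (S557, F1845). Machine vertices: (132.1819,35.2220) → (218.7171,42.9224) → (151.6694,104.8809) → (99.7655,28.6749) → (5.3077,37.6412) → (132.1819,35.2220). Closed: final G1 returns to the first vertex.

**Shape 3** — `<circle>` circle, stroke `#ff00ff` → cut (S932, F730). Machine vertices: (90.5661,34.0375) → (90.1468,36.1454) → (88.9528,37.9325) → (87.1657,39.1265) → (85.0578,39.5458) → (82.9499,39.1265) → (81.1628,37.9325) → (79.9688,36.1454) → (79.5495,34.0375) → (79.9688,31.9296) → (81.1628,30.1425) → (82.9499,28.9485) → (85.0578,28.5292) → (87.1657,28.9485) → (88.9528,30.1425) → (90.1468,31.9296) → (90.5661,34.0375). Closed: final G1 returns to the first vertex.

**Shape 4** — `<path>` rectangle, stroke `#008000` → score (S557, F1845). Machine vertices: (92.3402,115.4454) → (219.2557,115.4454) → (219.2557,98.2798) → (92.3402,98.2798) → (92.3402,115.4454). Closed: final G1 returns to the first vertex.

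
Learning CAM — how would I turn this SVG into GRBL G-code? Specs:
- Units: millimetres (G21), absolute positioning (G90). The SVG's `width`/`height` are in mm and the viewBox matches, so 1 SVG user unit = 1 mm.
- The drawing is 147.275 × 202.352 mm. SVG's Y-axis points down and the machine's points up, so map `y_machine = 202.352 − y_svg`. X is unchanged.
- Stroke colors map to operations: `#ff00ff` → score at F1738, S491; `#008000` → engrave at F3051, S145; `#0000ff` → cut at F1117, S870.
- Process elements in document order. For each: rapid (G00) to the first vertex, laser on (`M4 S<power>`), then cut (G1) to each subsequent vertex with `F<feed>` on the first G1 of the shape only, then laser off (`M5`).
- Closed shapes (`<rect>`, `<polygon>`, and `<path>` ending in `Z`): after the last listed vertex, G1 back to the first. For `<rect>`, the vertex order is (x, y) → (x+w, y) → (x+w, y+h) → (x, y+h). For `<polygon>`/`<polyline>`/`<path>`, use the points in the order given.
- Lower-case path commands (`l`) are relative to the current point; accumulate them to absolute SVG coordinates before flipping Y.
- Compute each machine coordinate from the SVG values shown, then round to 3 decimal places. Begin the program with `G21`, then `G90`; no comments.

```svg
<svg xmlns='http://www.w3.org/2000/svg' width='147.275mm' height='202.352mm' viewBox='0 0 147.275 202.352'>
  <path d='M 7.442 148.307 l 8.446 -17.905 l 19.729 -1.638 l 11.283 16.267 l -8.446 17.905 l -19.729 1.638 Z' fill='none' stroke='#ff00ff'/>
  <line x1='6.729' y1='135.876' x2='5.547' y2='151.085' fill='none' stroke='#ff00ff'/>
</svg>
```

viewBox `0 0 147.275 202.352` with mm width/height → 1 unit = 1 mm. Flip: y_m = 202.352 − y_svg.

**Shape 1** — `<path>` regular polygon, stroke `#ff00ff` → score (S491, F1738). Machine vertices: (7.442,54.045) → (15.888,71.950) → (35.617,73.588) → (46.900,57.321) → (38.454,39.416) → (18.725,37.778) → (7.442,54.045). Closed: final G1 returns to the first vertex.

**Shape 2** — `<line>` line segment, stroke `#ff00ff` → score (S491, F1738). Machine vertices: (6.729,66.476) → (5.547,51.267). Open path.

G21
G90
G00 X7.442 Y54.045
M4 S491
G1 X15.888 Y71.950 F1738
G1 X35.617 Y73.588
G1 X46.900 Y57.321
G1 X38.454 Y39.416
G1 X18.725 Y37.778
G1 X7.442 Y54.045
M5
G00 X6.729 Y66.476
M4 S491
G1 X5.547 Y51.267 F1738
M5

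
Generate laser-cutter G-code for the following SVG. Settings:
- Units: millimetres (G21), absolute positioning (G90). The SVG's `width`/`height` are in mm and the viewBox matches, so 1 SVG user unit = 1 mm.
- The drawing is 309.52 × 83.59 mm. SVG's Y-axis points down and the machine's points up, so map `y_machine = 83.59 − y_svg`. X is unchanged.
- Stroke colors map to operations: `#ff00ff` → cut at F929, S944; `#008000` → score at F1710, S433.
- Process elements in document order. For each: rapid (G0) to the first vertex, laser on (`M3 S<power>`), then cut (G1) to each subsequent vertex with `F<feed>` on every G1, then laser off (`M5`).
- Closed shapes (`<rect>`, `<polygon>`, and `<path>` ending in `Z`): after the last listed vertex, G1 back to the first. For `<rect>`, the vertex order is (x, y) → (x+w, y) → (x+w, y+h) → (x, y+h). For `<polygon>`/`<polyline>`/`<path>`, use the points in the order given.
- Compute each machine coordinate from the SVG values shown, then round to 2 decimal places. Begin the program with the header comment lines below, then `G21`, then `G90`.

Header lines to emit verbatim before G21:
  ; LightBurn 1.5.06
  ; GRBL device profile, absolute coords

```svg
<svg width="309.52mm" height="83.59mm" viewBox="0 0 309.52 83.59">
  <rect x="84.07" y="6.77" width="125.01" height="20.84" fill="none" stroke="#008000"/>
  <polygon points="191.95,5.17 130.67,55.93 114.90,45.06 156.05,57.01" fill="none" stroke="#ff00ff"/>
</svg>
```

viewBox `0 0 309.52 83.59` with mm width/height → 1 unit = 1 mm. Flip: y_m = 83.59 − y_svg.

**Shape 1** — `<rect>` rectangle, stroke `#008000` → score (S433, F1710). Machine vertices: (84.07,76.82) → (209.08,76.82) → (209.08,55.98) → (84.07,55.98) → (84.07,76.82). Closed: final G1 returns to the first vertex.

**Shape 2** — `<polygon>` closed polygon, stroke `#ff00ff` → cut (S944, F929). Machine vertices: (191.95,78.42) → (130.67,27.66) → (114.90,38.53) → (156.05,26.58) → (191.95,78.42). Closed: final G1 returns to the first vertex.

; LightBurn 1.5.06
; GRBL device profile, absolute coords
G21
G90
G0 X84.07 Y76.82
M3 S433
G1 X209.08 Y76.82 F1710
G1 X209.08 Y55.98 F1710
G1 X84.07 Y55.98 F1710
G1 X84.07 Y76.82 F1710
M5
G0 X191.95 Y78.42
M3 S944
G1 X130.67 Y27.66 F929
G1 X114.90 Y38.53 F929
G1 X156.05 Y26.58 F929
G1 X191.95 Y78.42 F929
M5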